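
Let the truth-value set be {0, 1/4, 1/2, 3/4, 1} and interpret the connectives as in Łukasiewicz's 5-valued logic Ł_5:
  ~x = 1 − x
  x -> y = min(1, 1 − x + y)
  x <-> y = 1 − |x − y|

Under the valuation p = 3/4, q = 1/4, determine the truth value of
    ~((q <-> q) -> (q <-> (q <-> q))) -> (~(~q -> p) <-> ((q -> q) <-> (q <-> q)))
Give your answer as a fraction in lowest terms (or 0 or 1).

q <-> q = 1/4 <-> 1/4 = 1
q <-> q = 1/4 <-> 1/4 = 1
q <-> (q <-> q) = 1/4 <-> 1 = 1/4
(q <-> q) -> (q <-> (q <-> q)) = 1 -> 1/4 = 1/4
~((q <-> q) -> (q <-> (q <-> q))) = ~1/4 = 3/4
~q = ~1/4 = 3/4
~q -> p = 3/4 -> 3/4 = 1
~(~q -> p) = ~1 = 0
q -> q = 1/4 -> 1/4 = 1
q <-> q = 1/4 <-> 1/4 = 1
(q -> q) <-> (q <-> q) = 1 <-> 1 = 1
~(~q -> p) <-> ((q -> q) <-> (q <-> q)) = 0 <-> 1 = 0
~((q <-> q) -> (q <-> (q <-> q))) -> (~(~q -> p) <-> ((q -> q) <-> (q <-> q))) = 3/4 -> 0 = 1/4

1/4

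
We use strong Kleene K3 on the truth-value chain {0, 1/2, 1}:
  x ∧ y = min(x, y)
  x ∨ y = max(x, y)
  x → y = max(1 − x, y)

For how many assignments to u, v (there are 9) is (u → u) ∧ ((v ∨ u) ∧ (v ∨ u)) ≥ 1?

4

u = 0, v = 0 ↦ 0  <
u = 0, v = 1/2 ↦ 1/2  <
u = 0, v = 1 ↦ 1  ≥
u = 1/2, v = 0 ↦ 1/2  <
u = 1/2, v = 1/2 ↦ 1/2  <
u = 1/2, v = 1 ↦ 1/2  <
u = 1, v = 0 ↦ 1  ≥
u = 1, v = 1/2 ↦ 1  ≥
u = 1, v = 1 ↦ 1  ≥
So 4 of the 9 assignments meet the threshold.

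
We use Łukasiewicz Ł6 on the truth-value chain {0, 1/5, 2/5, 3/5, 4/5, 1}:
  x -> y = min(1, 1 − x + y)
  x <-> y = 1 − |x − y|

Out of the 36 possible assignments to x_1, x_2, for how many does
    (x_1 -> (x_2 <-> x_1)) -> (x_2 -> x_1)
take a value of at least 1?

21

value 1: 21 assignments (counts)
value 4/5: 5 assignments
value 3/5: 4 assignments
value 2/5: 3 assignments
value 1/5: 2 assignments
value 0: 1 assignment
So 21 of the 36 assignments meet the threshold.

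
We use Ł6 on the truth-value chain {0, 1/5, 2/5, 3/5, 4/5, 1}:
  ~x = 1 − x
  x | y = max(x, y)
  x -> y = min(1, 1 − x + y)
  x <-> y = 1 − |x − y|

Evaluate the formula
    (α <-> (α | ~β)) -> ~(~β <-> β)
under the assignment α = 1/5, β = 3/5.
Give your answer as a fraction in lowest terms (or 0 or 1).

2/5

~β = ~3/5 = 2/5
α | ~β = 1/5 | 2/5 = 2/5
α <-> (α | ~β) = 1/5 <-> 2/5 = 4/5
~β = ~3/5 = 2/5
~β <-> β = 2/5 <-> 3/5 = 4/5
~(~β <-> β) = ~4/5 = 1/5
(α <-> (α | ~β)) -> ~(~β <-> β) = 4/5 -> 1/5 = 2/5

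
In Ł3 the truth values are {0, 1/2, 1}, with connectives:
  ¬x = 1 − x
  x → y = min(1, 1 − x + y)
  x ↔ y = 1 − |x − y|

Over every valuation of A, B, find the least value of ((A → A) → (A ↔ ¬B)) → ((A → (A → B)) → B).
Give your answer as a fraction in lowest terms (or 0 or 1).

1/2

Take A = 1/2, B = 0:
A → A = 1/2 → 1/2 = 1
¬B = ¬0 = 1
A ↔ ¬B = 1/2 ↔ 1 = 1/2
(A → A) → (A ↔ ¬B) = 1 → 1/2 = 1/2
A → B = 1/2 → 0 = 1/2
A → (A → B) = 1/2 → 1/2 = 1
(A → (A → B)) → B = 1 → 0 = 0
((A → A) → (A ↔ ¬B)) → ((A → (A → B)) → B) = 1/2 → 0 = 1/2
No assignment yields a value below 1/2, so this is the minimum.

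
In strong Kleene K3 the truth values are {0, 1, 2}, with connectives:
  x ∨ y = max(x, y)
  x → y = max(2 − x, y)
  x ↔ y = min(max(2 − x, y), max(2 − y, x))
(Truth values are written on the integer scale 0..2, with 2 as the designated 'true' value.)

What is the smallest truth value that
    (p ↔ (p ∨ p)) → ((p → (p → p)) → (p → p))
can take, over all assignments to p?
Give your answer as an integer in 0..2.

1

Take p = 1:
p ∨ p = 1 ∨ 1 = 1
p ↔ (p ∨ p) = 1 ↔ 1 = 1
p → p = 1 → 1 = 1
p → (p → p) = 1 → 1 = 1
p → p = 1 → 1 = 1
(p → (p → p)) → (p → p) = 1 → 1 = 1
(p ↔ (p ∨ p)) → ((p → (p → p)) → (p → p)) = 1 → 1 = 1
No assignment yields a value below 1, so this is the minimum.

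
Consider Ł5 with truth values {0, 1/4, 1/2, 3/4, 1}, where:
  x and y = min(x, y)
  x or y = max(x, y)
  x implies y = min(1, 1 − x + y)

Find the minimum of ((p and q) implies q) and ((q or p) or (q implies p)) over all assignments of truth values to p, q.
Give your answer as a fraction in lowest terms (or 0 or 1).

Take p = 0, q = 1/2:
p and q = 0 and 1/2 = 0
(p and q) implies q = 0 implies 1/2 = 1
q or p = 1/2 or 0 = 1/2
q implies p = 1/2 implies 0 = 1/2
(q or p) or (q implies p) = 1/2 or 1/2 = 1/2
((p and q) implies q) and ((q or p) or (q implies p)) = 1 and 1/2 = 1/2
No assignment yields a value below 1/2, so this is the minimum.

1/2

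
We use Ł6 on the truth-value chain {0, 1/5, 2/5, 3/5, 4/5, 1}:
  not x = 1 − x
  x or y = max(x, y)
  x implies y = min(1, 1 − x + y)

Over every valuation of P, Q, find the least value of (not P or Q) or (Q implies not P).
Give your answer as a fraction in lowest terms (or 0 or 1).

3/5

Take P = 4/5, Q = 3/5:
not P = not 4/5 = 1/5
not P or Q = 1/5 or 3/5 = 3/5
not P = not 4/5 = 1/5
Q implies not P = 3/5 implies 1/5 = 3/5
(not P or Q) or (Q implies not P) = 3/5 or 3/5 = 3/5
No assignment yields a value below 3/5, so this is the minimum.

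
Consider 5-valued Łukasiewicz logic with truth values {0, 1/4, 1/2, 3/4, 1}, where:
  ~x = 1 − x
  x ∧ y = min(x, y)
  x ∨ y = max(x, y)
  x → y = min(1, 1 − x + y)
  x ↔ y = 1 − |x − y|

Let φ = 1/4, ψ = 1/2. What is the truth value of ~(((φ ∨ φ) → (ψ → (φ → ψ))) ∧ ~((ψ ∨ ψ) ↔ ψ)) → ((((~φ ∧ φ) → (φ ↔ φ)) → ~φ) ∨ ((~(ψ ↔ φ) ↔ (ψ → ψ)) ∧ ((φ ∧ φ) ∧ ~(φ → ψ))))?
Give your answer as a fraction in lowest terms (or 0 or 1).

3/4

φ ∨ φ = 1/4 ∨ 1/4 = 1/4
φ → ψ = 1/4 → 1/2 = 1
ψ → (φ → ψ) = 1/2 → 1 = 1
(φ ∨ φ) → (ψ → (φ → ψ)) = 1/4 → 1 = 1
ψ ∨ ψ = 1/2 ∨ 1/2 = 1/2
(ψ ∨ ψ) ↔ ψ = 1/2 ↔ 1/2 = 1
~((ψ ∨ ψ) ↔ ψ) = ~1 = 0
((φ ∨ φ) → (ψ → (φ → ψ))) ∧ ~((ψ ∨ ψ) ↔ ψ) = 1 ∧ 0 = 0
~(((φ ∨ φ) → (ψ → (φ → ψ))) ∧ ~((ψ ∨ ψ) ↔ ψ)) = ~0 = 1
~φ = ~1/4 = 3/4
~φ ∧ φ = 3/4 ∧ 1/4 = 1/4
φ ↔ φ = 1/4 ↔ 1/4 = 1
(~φ ∧ φ) → (φ ↔ φ) = 1/4 → 1 = 1
~φ = ~1/4 = 3/4
((~φ ∧ φ) → (φ ↔ φ)) → ~φ = 1 → 3/4 = 3/4
ψ ↔ φ = 1/2 ↔ 1/4 = 3/4
~(ψ ↔ φ) = ~3/4 = 1/4
ψ → ψ = 1/2 → 1/2 = 1
~(ψ ↔ φ) ↔ (ψ → ψ) = 1/4 ↔ 1 = 1/4
φ ∧ φ = 1/4 ∧ 1/4 = 1/4
φ → ψ = 1/4 → 1/2 = 1
~(φ → ψ) = ~1 = 0
(φ ∧ φ) ∧ ~(φ → ψ) = 1/4 ∧ 0 = 0
(~(ψ ↔ φ) ↔ (ψ → ψ)) ∧ ((φ ∧ φ) ∧ ~(φ → ψ)) = 1/4 ∧ 0 = 0
(((~φ ∧ φ) → (φ ↔ φ)) → ~φ) ∨ ((~(ψ ↔ φ) ↔ (ψ → ψ)) ∧ ((φ ∧ φ) ∧ ~(φ → ψ))) = 3/4 ∨ 0 = 3/4
~(((φ ∨ φ) → (ψ → (φ → ψ))) ∧ ~((ψ ∨ ψ) ↔ ψ)) → ((((~φ ∧ φ) → (φ ↔ φ)) → ~φ) ∨ ((~(ψ ↔ φ) ↔ (ψ → ψ)) ∧ ((φ ∧ φ) ∧ ~(φ → ψ)))) = 1 → 3/4 = 3/4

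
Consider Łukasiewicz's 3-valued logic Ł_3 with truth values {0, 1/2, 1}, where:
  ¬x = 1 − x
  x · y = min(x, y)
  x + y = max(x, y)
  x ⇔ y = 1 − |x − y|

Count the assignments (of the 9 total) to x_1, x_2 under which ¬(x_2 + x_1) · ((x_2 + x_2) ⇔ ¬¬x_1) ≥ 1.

1

x_1 = 0, x_2 = 0 ↦ 1  ≥
x_1 = 0, x_2 = 1/2 ↦ 1/2  <
x_1 = 0, x_2 = 1 ↦ 0  <
x_1 = 1/2, x_2 = 0 ↦ 1/2  <
x_1 = 1/2, x_2 = 1/2 ↦ 1/2  <
x_1 = 1/2, x_2 = 1 ↦ 0  <
x_1 = 1, x_2 = 0 ↦ 0  <
x_1 = 1, x_2 = 1/2 ↦ 0  <
x_1 = 1, x_2 = 1 ↦ 0  <
So 1 of the 9 assignments meets the threshold.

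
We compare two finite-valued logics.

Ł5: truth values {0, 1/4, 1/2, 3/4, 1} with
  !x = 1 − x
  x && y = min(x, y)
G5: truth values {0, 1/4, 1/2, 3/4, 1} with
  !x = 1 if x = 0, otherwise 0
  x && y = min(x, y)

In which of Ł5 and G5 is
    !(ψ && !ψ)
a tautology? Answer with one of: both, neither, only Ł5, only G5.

In Ł5: at ψ = 1/4 the value is 3/4 — not a tautology.
In G5: every assignment gives 1 — tautology.

only G5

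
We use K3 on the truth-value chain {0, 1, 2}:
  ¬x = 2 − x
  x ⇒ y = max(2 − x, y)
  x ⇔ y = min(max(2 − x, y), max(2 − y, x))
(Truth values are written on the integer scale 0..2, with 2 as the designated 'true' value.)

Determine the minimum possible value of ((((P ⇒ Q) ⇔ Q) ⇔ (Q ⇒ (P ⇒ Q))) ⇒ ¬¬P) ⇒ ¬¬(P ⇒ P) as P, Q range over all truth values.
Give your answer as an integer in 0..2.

Take P = 1, Q = 0:
P ⇒ Q = 1 ⇒ 0 = 1
(P ⇒ Q) ⇔ Q = 1 ⇔ 0 = 1
P ⇒ Q = 1 ⇒ 0 = 1
Q ⇒ (P ⇒ Q) = 0 ⇒ 1 = 2
((P ⇒ Q) ⇔ Q) ⇔ (Q ⇒ (P ⇒ Q)) = 1 ⇔ 2 = 1
¬P = ¬1 = 1
¬¬P = ¬1 = 1
(((P ⇒ Q) ⇔ Q) ⇔ (Q ⇒ (P ⇒ Q))) ⇒ ¬¬P = 1 ⇒ 1 = 1
P ⇒ P = 1 ⇒ 1 = 1
¬(P ⇒ P) = ¬1 = 1
¬¬(P ⇒ P) = ¬1 = 1
((((P ⇒ Q) ⇔ Q) ⇔ (Q ⇒ (P ⇒ Q))) ⇒ ¬¬P) ⇒ ¬¬(P ⇒ P) = 1 ⇒ 1 = 1
No assignment yields a value below 1, so this is the minimum.

1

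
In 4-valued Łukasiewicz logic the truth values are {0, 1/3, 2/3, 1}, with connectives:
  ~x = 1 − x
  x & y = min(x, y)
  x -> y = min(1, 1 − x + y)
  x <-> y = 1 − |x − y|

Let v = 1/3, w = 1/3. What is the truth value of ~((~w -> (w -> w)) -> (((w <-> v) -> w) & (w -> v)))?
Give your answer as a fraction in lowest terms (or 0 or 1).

~w = ~1/3 = 2/3
w -> w = 1/3 -> 1/3 = 1
~w -> (w -> w) = 2/3 -> 1 = 1
w <-> v = 1/3 <-> 1/3 = 1
(w <-> v) -> w = 1 -> 1/3 = 1/3
w -> v = 1/3 -> 1/3 = 1
((w <-> v) -> w) & (w -> v) = 1/3 & 1 = 1/3
(~w -> (w -> w)) -> (((w <-> v) -> w) & (w -> v)) = 1 -> 1/3 = 1/3
~((~w -> (w -> w)) -> (((w <-> v) -> w) & (w -> v))) = ~1/3 = 2/3

2/3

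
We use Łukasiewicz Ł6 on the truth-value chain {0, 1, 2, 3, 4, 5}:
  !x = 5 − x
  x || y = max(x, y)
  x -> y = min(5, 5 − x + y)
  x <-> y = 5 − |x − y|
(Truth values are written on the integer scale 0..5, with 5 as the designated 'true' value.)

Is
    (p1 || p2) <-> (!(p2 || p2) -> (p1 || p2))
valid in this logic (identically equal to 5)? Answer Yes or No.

No

Counterexample: take p1 = 0, p2 = 1.
p1 || p2 = 0 || 1 = 1
p2 || p2 = 1 || 1 = 1
!(p2 || p2) = !1 = 4
!(p2 || p2) -> (p1 || p2) = 4 -> 1 = 2
(p1 || p2) <-> (!(p2 || p2) -> (p1 || p2)) = 1 <-> 2 = 4
This gives 4 ≠ 5.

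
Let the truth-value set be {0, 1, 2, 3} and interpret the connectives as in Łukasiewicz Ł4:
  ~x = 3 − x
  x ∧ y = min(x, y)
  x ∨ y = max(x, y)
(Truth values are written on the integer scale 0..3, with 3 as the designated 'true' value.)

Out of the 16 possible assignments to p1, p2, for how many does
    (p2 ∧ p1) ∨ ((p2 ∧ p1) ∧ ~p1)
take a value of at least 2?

p1 = 0, p2 = 0 ↦ 0  <
p1 = 0, p2 = 1 ↦ 0  <
p1 = 0, p2 = 2 ↦ 0  <
p1 = 0, p2 = 3 ↦ 0  <
p1 = 1, p2 = 0 ↦ 0  <
p1 = 1, p2 = 1 ↦ 1  <
p1 = 1, p2 = 2 ↦ 1  <
p1 = 1, p2 = 3 ↦ 1  <
p1 = 2, p2 = 0 ↦ 0  <
p1 = 2, p2 = 1 ↦ 1  <
p1 = 2, p2 = 2 ↦ 2  ≥
p1 = 2, p2 = 3 ↦ 2  ≥
p1 = 3, p2 = 0 ↦ 0  <
p1 = 3, p2 = 1 ↦ 1  <
p1 = 3, p2 = 2 ↦ 2  ≥
p1 = 3, p2 = 3 ↦ 3  ≥
So 4 of the 16 assignments meet the threshold.

4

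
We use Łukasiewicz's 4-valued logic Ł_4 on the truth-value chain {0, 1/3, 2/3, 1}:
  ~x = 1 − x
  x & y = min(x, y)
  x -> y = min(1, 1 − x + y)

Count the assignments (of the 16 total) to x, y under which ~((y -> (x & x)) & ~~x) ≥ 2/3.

x = 0, y = 0 ↦ 1  ≥
x = 0, y = 1/3 ↦ 1  ≥
x = 0, y = 2/3 ↦ 1  ≥
x = 0, y = 1 ↦ 1  ≥
x = 1/3, y = 0 ↦ 2/3  ≥
x = 1/3, y = 1/3 ↦ 2/3  ≥
x = 1/3, y = 2/3 ↦ 2/3  ≥
x = 1/3, y = 1 ↦ 2/3  ≥
x = 2/3, y = 0 ↦ 1/3  <
x = 2/3, y = 1/3 ↦ 1/3  <
x = 2/3, y = 2/3 ↦ 1/3  <
x = 2/3, y = 1 ↦ 1/3  <
x = 1, y = 0 ↦ 0  <
x = 1, y = 1/3 ↦ 0  <
x = 1, y = 2/3 ↦ 0  <
x = 1, y = 1 ↦ 0  <
So 8 of the 16 assignments meet the threshold.

8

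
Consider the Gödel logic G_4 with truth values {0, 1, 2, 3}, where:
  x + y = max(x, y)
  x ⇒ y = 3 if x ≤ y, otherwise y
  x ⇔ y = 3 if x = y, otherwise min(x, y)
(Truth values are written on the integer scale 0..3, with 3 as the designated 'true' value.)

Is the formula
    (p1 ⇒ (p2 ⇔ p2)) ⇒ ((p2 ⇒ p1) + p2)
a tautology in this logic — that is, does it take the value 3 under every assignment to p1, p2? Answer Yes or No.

Counterexample: take p1 = 0, p2 = 1.
p2 ⇔ p2 = 1 ⇔ 1 = 3
p1 ⇒ (p2 ⇔ p2) = 0 ⇒ 3 = 3
p2 ⇒ p1 = 1 ⇒ 0 = 0
(p2 ⇒ p1) + p2 = 0 + 1 = 1
(p1 ⇒ (p2 ⇔ p2)) ⇒ ((p2 ⇒ p1) + p2) = 3 ⇒ 1 = 1
This gives 1 ≠ 3.

No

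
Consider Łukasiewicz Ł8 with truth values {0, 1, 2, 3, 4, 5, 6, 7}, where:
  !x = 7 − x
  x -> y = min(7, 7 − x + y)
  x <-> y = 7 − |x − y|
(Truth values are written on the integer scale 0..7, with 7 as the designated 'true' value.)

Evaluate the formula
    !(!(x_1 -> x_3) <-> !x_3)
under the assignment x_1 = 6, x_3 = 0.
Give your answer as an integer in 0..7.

1

x_1 -> x_3 = 6 -> 0 = 1
!(x_1 -> x_3) = !1 = 6
!x_3 = !0 = 7
!(x_1 -> x_3) <-> !x_3 = 6 <-> 7 = 6
!(!(x_1 -> x_3) <-> !x_3) = !6 = 1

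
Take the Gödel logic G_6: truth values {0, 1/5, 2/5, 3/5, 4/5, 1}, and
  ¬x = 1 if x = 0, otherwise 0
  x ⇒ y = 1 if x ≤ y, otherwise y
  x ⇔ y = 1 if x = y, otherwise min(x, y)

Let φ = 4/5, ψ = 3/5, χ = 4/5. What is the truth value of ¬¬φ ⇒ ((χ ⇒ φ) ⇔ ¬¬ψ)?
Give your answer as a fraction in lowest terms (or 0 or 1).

¬φ = ¬4/5 = 0
¬¬φ = ¬0 = 1
χ ⇒ φ = 4/5 ⇒ 4/5 = 1
¬ψ = ¬3/5 = 0
¬¬ψ = ¬0 = 1
(χ ⇒ φ) ⇔ ¬¬ψ = 1 ⇔ 1 = 1
¬¬φ ⇒ ((χ ⇒ φ) ⇔ ¬¬ψ) = 1 ⇒ 1 = 1

1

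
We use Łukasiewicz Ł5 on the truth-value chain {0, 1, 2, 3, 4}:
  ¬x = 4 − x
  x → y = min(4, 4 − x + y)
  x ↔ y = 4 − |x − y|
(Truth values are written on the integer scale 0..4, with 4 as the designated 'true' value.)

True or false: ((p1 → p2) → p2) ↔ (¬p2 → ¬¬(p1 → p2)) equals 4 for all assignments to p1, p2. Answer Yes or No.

Counterexample: take p1 = 0, p2 = 0.
p1 → p2 = 0 → 0 = 4
(p1 → p2) → p2 = 4 → 0 = 0
¬p2 = ¬0 = 4
p1 → p2 = 0 → 0 = 4
¬(p1 → p2) = ¬4 = 0
¬¬(p1 → p2) = ¬0 = 4
¬p2 → ¬¬(p1 → p2) = 4 → 4 = 4
((p1 → p2) → p2) ↔ (¬p2 → ¬¬(p1 → p2)) = 0 ↔ 4 = 0
This gives 0 ≠ 4.

No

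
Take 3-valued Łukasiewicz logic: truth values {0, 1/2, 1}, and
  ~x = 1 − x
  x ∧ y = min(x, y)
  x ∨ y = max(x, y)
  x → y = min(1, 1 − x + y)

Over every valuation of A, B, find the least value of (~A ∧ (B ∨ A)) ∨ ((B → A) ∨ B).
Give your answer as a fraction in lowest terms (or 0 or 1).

Take A = 0, B = 1/2:
~A = ~0 = 1
B ∨ A = 1/2 ∨ 0 = 1/2
~A ∧ (B ∨ A) = 1 ∧ 1/2 = 1/2
B → A = 1/2 → 0 = 1/2
(B → A) ∨ B = 1/2 ∨ 1/2 = 1/2
(~A ∧ (B ∨ A)) ∨ ((B → A) ∨ B) = 1/2 ∨ 1/2 = 1/2
No assignment yields a value below 1/2, so this is the minimum.

1/2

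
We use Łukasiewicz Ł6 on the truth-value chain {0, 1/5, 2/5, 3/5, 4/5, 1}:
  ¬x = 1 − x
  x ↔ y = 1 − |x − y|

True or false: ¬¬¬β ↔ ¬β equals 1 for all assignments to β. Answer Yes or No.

β = 0 ↦ 1
β = 1/5 ↦ 1
β = 2/5 ↦ 1
β = 3/5 ↦ 1
β = 4/5 ↦ 1
β = 1 ↦ 1
Every assignment gives a value ≥ 1.

Yes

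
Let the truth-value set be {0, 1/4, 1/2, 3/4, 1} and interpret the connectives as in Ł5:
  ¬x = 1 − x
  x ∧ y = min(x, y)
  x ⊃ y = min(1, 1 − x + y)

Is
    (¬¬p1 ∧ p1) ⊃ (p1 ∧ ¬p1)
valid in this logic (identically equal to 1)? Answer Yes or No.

No

Counterexample: take p1 = 3/4.
¬p1 = ¬3/4 = 1/4
¬¬p1 = ¬1/4 = 3/4
¬¬p1 ∧ p1 = 3/4 ∧ 3/4 = 3/4
¬p1 = ¬3/4 = 1/4
p1 ∧ ¬p1 = 3/4 ∧ 1/4 = 1/4
(¬¬p1 ∧ p1) ⊃ (p1 ∧ ¬p1) = 3/4 ⊃ 1/4 = 1/2
This gives 1/2 ≠ 1.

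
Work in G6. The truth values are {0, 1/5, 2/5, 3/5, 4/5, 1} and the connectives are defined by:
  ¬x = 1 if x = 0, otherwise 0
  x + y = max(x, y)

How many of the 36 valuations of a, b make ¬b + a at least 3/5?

21

value 1: 11 assignments (counts)
value 4/5: 5 assignments (counts)
value 3/5: 5 assignments (counts)
value 2/5: 5 assignments
value 1/5: 5 assignments
value 0: 5 assignments
So 21 of the 36 assignments meet the threshold.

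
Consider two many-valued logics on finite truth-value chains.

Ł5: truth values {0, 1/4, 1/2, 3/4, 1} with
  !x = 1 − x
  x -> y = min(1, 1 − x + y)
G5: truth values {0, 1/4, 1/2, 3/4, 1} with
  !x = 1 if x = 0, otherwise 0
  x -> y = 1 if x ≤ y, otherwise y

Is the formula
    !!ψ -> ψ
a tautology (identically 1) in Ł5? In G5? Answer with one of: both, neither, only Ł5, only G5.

only Ł5

In Ł5: every assignment gives 1 — tautology.
In G5: at ψ = 1/4 the value is 1/4 — not a tautology.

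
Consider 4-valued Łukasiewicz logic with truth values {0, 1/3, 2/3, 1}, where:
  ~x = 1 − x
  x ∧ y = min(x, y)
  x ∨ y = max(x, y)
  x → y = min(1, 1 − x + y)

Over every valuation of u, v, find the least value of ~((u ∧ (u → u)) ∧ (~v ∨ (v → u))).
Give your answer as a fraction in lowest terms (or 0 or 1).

Take u = 1, v = 0:
u → u = 1 → 1 = 1
u ∧ (u → u) = 1 ∧ 1 = 1
~v = ~0 = 1
v → u = 0 → 1 = 1
~v ∨ (v → u) = 1 ∨ 1 = 1
(u ∧ (u → u)) ∧ (~v ∨ (v → u)) = 1 ∧ 1 = 1
~((u ∧ (u → u)) ∧ (~v ∨ (v → u))) = ~1 = 0
No assignment yields a value below 0, so this is the minimum.

0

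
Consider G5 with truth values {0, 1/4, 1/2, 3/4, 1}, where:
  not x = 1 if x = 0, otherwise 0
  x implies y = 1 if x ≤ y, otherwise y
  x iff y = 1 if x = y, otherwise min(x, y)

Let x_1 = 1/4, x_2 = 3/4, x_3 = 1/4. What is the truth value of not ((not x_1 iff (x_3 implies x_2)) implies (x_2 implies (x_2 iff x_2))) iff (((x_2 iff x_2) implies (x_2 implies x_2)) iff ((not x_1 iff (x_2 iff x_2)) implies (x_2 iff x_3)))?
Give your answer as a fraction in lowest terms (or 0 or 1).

0

not x_1 = not 1/4 = 0
x_3 implies x_2 = 1/4 implies 3/4 = 1
not x_1 iff (x_3 implies x_2) = 0 iff 1 = 0
x_2 iff x_2 = 3/4 iff 3/4 = 1
x_2 implies (x_2 iff x_2) = 3/4 implies 1 = 1
(not x_1 iff (x_3 implies x_2)) implies (x_2 implies (x_2 iff x_2)) = 0 implies 1 = 1
not ((not x_1 iff (x_3 implies x_2)) implies (x_2 implies (x_2 iff x_2))) = not 1 = 0
x_2 iff x_2 = 3/4 iff 3/4 = 1
x_2 implies x_2 = 3/4 implies 3/4 = 1
(x_2 iff x_2) implies (x_2 implies x_2) = 1 implies 1 = 1
not x_1 = not 1/4 = 0
x_2 iff x_2 = 3/4 iff 3/4 = 1
not x_1 iff (x_2 iff x_2) = 0 iff 1 = 0
x_2 iff x_3 = 3/4 iff 1/4 = 1/4
(not x_1 iff (x_2 iff x_2)) implies (x_2 iff x_3) = 0 implies 1/4 = 1
((x_2 iff x_2) implies (x_2 implies x_2)) iff ((not x_1 iff (x_2 iff x_2)) implies (x_2 iff x_3)) = 1 iff 1 = 1
not ((not x_1 iff (x_3 implies x_2)) implies (x_2 implies (x_2 iff x_2))) iff (((x_2 iff x_2) implies (x_2 implies x_2)) iff ((not x_1 iff (x_2 iff x_2)) implies (x_2 iff x_3))) = 0 iff 1 = 0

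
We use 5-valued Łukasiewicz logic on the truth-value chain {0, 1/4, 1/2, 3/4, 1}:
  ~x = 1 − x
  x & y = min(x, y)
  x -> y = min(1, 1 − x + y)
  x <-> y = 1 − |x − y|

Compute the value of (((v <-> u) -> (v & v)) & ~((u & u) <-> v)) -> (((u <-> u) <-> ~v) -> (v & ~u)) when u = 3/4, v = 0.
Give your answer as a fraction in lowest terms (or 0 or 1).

1/4

v <-> u = 0 <-> 3/4 = 1/4
v & v = 0 & 0 = 0
(v <-> u) -> (v & v) = 1/4 -> 0 = 3/4
u & u = 3/4 & 3/4 = 3/4
(u & u) <-> v = 3/4 <-> 0 = 1/4
~((u & u) <-> v) = ~1/4 = 3/4
((v <-> u) -> (v & v)) & ~((u & u) <-> v) = 3/4 & 3/4 = 3/4
u <-> u = 3/4 <-> 3/4 = 1
~v = ~0 = 1
(u <-> u) <-> ~v = 1 <-> 1 = 1
~u = ~3/4 = 1/4
v & ~u = 0 & 1/4 = 0
((u <-> u) <-> ~v) -> (v & ~u) = 1 -> 0 = 0
(((v <-> u) -> (v & v)) & ~((u & u) <-> v)) -> (((u <-> u) <-> ~v) -> (v & ~u)) = 3/4 -> 0 = 1/4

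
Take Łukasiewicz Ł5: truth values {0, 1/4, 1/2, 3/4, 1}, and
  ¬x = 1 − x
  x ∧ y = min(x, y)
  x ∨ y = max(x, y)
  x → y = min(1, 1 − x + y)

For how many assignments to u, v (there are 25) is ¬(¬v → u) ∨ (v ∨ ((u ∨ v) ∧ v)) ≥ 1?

value 1: 6 assignments (counts)
value 3/4: 7 assignments
value 1/2: 7 assignments
value 1/4: 4 assignments
value 0: 1 assignment
So 6 of the 25 assignments meet the threshold.

6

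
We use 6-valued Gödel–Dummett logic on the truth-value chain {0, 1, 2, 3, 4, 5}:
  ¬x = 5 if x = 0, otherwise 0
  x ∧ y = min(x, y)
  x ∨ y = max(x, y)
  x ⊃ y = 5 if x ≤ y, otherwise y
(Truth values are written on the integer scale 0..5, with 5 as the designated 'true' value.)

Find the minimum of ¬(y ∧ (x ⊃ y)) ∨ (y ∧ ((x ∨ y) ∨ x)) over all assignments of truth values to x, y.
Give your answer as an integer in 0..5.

Take x = 0, y = 1:
x ⊃ y = 0 ⊃ 1 = 5
y ∧ (x ⊃ y) = 1 ∧ 5 = 1
¬(y ∧ (x ⊃ y)) = ¬1 = 0
x ∨ y = 0 ∨ 1 = 1
(x ∨ y) ∨ x = 1 ∨ 0 = 1
y ∧ ((x ∨ y) ∨ x) = 1 ∧ 1 = 1
¬(y ∧ (x ⊃ y)) ∨ (y ∧ ((x ∨ y) ∨ x)) = 0 ∨ 1 = 1
No assignment yields a value below 1, so this is the minimum.

1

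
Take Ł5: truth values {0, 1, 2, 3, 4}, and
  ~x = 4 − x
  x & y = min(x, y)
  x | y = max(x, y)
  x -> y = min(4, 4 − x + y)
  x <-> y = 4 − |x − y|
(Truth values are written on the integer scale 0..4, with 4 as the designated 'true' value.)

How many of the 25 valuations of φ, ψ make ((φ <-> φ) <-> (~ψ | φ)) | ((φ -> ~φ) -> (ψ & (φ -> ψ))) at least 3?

value 4: 15 assignments (counts)
value 3: 7 assignments (counts)
value 2: 3 assignments
So 22 of the 25 assignments meet the threshold.

22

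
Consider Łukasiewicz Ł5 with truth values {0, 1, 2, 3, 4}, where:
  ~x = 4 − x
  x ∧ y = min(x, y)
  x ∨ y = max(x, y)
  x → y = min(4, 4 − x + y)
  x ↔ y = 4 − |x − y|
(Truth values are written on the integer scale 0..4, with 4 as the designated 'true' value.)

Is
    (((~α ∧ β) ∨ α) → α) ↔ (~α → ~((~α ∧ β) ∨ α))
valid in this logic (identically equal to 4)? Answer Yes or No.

Yes

At α = 4, β = 1, for instance:
~α = ~4 = 0
~α ∧ β = 0 ∧ 1 = 0
(~α ∧ β) ∨ α = 0 ∨ 4 = 4
((~α ∧ β) ∨ α) → α = 4 → 4 = 4
~α = ~4 = 0
~((~α ∧ β) ∨ α) = ~4 = 0
~α → ~((~α ∧ β) ∨ α) = 0 → 0 = 4
(((~α ∧ β) ∨ α) → α) ↔ (~α → ~((~α ∧ β) ∨ α)) = 4 ↔ 4 = 4
and checking the remaining 24 assignments likewise gives ≥ 4 in every case.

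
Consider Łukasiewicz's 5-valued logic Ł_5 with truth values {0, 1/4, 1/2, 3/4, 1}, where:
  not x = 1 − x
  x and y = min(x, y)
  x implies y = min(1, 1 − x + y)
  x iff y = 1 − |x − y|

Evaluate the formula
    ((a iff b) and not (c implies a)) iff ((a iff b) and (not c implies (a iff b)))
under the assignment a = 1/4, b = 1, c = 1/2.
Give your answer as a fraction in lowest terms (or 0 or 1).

a iff b = 1/4 iff 1 = 1/4
c implies a = 1/2 implies 1/4 = 3/4
not (c implies a) = not 3/4 = 1/4
(a iff b) and not (c implies a) = 1/4 and 1/4 = 1/4
a iff b = 1/4 iff 1 = 1/4
not c = not 1/2 = 1/2
a iff b = 1/4 iff 1 = 1/4
not c implies (a iff b) = 1/2 implies 1/4 = 3/4
(a iff b) and (not c implies (a iff b)) = 1/4 and 3/4 = 1/4
((a iff b) and not (c implies a)) iff ((a iff b) and (not c implies (a iff b))) = 1/4 iff 1/4 = 1

1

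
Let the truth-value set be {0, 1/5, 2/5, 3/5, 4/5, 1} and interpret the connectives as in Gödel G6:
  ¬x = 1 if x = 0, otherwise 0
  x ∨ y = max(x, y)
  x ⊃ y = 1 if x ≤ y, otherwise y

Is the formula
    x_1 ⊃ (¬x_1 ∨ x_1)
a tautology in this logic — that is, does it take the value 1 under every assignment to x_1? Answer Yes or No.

Yes

x_1 = 0 ↦ 1
x_1 = 1/5 ↦ 1
x_1 = 2/5 ↦ 1
x_1 = 3/5 ↦ 1
x_1 = 4/5 ↦ 1
x_1 = 1 ↦ 1
Every assignment gives a value ≥ 1.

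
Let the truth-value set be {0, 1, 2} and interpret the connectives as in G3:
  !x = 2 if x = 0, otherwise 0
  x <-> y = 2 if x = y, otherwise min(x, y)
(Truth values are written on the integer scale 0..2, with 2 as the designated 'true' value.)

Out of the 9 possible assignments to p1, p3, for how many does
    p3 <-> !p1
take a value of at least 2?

p1 = 0, p3 = 0 ↦ 0  <
p1 = 0, p3 = 1 ↦ 1  <
p1 = 0, p3 = 2 ↦ 2  ≥
p1 = 1, p3 = 0 ↦ 2  ≥
p1 = 1, p3 = 1 ↦ 0  <
p1 = 1, p3 = 2 ↦ 0  <
p1 = 2, p3 = 0 ↦ 2  ≥
p1 = 2, p3 = 1 ↦ 0  <
p1 = 2, p3 = 2 ↦ 0  <
So 3 of the 9 assignments meet the threshold.

3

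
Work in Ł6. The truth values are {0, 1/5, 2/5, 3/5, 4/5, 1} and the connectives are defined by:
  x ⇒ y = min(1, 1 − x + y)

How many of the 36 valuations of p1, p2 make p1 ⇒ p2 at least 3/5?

30

value 1: 21 assignments (counts)
value 4/5: 5 assignments (counts)
value 3/5: 4 assignments (counts)
value 2/5: 3 assignments
value 1/5: 2 assignments
value 0: 1 assignment
So 30 of the 36 assignments meet the threshold.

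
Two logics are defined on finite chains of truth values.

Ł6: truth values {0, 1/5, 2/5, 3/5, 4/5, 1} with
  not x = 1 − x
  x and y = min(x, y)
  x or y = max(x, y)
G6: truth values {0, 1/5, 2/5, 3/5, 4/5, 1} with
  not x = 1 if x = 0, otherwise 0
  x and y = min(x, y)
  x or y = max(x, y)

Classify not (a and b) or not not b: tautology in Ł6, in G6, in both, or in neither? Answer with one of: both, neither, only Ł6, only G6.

only G6

In Ł6: at a = 1/5, b = 1/5 the value is 4/5 — not a tautology.
In G6: every assignment gives 1 — tautology.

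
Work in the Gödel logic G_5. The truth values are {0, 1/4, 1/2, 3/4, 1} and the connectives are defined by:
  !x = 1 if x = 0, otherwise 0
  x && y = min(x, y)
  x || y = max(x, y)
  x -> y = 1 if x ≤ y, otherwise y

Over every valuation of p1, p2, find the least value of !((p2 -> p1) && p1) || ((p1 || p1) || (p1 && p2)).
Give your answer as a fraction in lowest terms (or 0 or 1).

1/4

Take p1 = 1/4, p2 = 0:
p2 -> p1 = 0 -> 1/4 = 1
(p2 -> p1) && p1 = 1 && 1/4 = 1/4
!((p2 -> p1) && p1) = !1/4 = 0
p1 || p1 = 1/4 || 1/4 = 1/4
p1 && p2 = 1/4 && 0 = 0
(p1 || p1) || (p1 && p2) = 1/4 || 0 = 1/4
!((p2 -> p1) && p1) || ((p1 || p1) || (p1 && p2)) = 0 || 1/4 = 1/4
No assignment yields a value below 1/4, so this is the minimum.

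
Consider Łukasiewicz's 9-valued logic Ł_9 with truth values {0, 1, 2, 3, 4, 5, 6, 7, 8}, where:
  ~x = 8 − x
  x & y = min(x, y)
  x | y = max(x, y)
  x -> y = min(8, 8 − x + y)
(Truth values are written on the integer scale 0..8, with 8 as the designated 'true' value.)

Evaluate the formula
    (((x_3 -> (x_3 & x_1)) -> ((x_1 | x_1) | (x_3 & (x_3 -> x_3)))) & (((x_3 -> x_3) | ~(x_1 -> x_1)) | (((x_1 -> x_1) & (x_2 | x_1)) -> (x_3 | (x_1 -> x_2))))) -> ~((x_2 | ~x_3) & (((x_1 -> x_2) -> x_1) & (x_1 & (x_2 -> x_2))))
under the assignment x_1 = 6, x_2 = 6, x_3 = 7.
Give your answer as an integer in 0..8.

x_3 & x_1 = 7 & 6 = 6
x_3 -> (x_3 & x_1) = 7 -> 6 = 7
x_1 | x_1 = 6 | 6 = 6
x_3 -> x_3 = 7 -> 7 = 8
x_3 & (x_3 -> x_3) = 7 & 8 = 7
(x_1 | x_1) | (x_3 & (x_3 -> x_3)) = 6 | 7 = 7
(x_3 -> (x_3 & x_1)) -> ((x_1 | x_1) | (x_3 & (x_3 -> x_3))) = 7 -> 7 = 8
x_3 -> x_3 = 7 -> 7 = 8
x_1 -> x_1 = 6 -> 6 = 8
~(x_1 -> x_1) = ~8 = 0
(x_3 -> x_3) | ~(x_1 -> x_1) = 8 | 0 = 8
x_1 -> x_1 = 6 -> 6 = 8
x_2 | x_1 = 6 | 6 = 6
(x_1 -> x_1) & (x_2 | x_1) = 8 & 6 = 6
x_1 -> x_2 = 6 -> 6 = 8
x_3 | (x_1 -> x_2) = 7 | 8 = 8
((x_1 -> x_1) & (x_2 | x_1)) -> (x_3 | (x_1 -> x_2)) = 6 -> 8 = 8
((x_3 -> x_3) | ~(x_1 -> x_1)) | (((x_1 -> x_1) & (x_2 | x_1)) -> (x_3 | (x_1 -> x_2))) = 8 | 8 = 8
((x_3 -> (x_3 & x_1)) -> ((x_1 | x_1) | (x_3 & (x_3 -> x_3)))) & (((x_3 -> x_3) | ~(x_1 -> x_1)) | (((x_1 -> x_1) & (x_2 | x_1)) -> (x_3 | (x_1 -> x_2)))) = 8 & 8 = 8
~x_3 = ~7 = 1
x_2 | ~x_3 = 6 | 1 = 6
x_1 -> x_2 = 6 -> 6 = 8
(x_1 -> x_2) -> x_1 = 8 -> 6 = 6
x_2 -> x_2 = 6 -> 6 = 8
x_1 & (x_2 -> x_2) = 6 & 8 = 6
((x_1 -> x_2) -> x_1) & (x_1 & (x_2 -> x_2)) = 6 & 6 = 6
(x_2 | ~x_3) & (((x_1 -> x_2) -> x_1) & (x_1 & (x_2 -> x_2))) = 6 & 6 = 6
~((x_2 | ~x_3) & (((x_1 -> x_2) -> x_1) & (x_1 & (x_2 -> x_2)))) = ~6 = 2
(((x_3 -> (x_3 & x_1)) -> ((x_1 | x_1) | (x_3 & (x_3 -> x_3)))) & (((x_3 -> x_3) | ~(x_1 -> x_1)) | (((x_1 -> x_1) & (x_2 | x_1)) -> (x_3 | (x_1 -> x_2))))) -> ~((x_2 | ~x_3) & (((x_1 -> x_2) -> x_1) & (x_1 & (x_2 -> x_2)))) = 8 -> 2 = 2

2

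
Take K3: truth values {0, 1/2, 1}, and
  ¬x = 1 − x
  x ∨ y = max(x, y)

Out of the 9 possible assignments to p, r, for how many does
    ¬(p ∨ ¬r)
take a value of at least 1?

p = 0, r = 0 ↦ 0  <
p = 0, r = 1/2 ↦ 1/2  <
p = 0, r = 1 ↦ 1  ≥
p = 1/2, r = 0 ↦ 0  <
p = 1/2, r = 1/2 ↦ 1/2  <
p = 1/2, r = 1 ↦ 1/2  <
p = 1, r = 0 ↦ 0  <
p = 1, r = 1/2 ↦ 0  <
p = 1, r = 1 ↦ 0  <
So 1 of the 9 assignments meets the threshold.

1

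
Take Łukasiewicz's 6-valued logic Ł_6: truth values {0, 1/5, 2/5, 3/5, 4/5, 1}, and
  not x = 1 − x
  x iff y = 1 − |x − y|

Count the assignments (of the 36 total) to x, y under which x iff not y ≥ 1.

value 1: 6 assignments (counts)
value 4/5: 10 assignments
value 3/5: 8 assignments
value 2/5: 6 assignments
value 1/5: 4 assignments
value 0: 2 assignments
So 6 of the 36 assignments meet the threshold.

6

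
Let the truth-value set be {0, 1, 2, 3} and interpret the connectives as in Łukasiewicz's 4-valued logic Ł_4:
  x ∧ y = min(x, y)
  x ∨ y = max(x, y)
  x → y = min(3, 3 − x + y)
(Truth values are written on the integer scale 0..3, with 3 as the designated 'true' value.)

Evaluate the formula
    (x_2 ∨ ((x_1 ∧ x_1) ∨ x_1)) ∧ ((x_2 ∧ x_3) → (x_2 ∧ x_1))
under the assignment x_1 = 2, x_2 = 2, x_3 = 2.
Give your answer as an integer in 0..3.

x_1 ∧ x_1 = 2 ∧ 2 = 2
(x_1 ∧ x_1) ∨ x_1 = 2 ∨ 2 = 2
x_2 ∨ ((x_1 ∧ x_1) ∨ x_1) = 2 ∨ 2 = 2
x_2 ∧ x_3 = 2 ∧ 2 = 2
x_2 ∧ x_1 = 2 ∧ 2 = 2
(x_2 ∧ x_3) → (x_2 ∧ x_1) = 2 → 2 = 3
(x_2 ∨ ((x_1 ∧ x_1) ∨ x_1)) ∧ ((x_2 ∧ x_3) → (x_2 ∧ x_1)) = 2 ∧ 3 = 2

2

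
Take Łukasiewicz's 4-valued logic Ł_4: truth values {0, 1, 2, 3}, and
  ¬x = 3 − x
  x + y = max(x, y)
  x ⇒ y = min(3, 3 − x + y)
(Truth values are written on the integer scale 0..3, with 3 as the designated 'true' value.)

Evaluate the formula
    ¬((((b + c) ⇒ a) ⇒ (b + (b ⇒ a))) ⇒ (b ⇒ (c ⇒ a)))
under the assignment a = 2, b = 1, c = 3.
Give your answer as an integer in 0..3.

0

b + c = 1 + 3 = 3
(b + c) ⇒ a = 3 ⇒ 2 = 2
b ⇒ a = 1 ⇒ 2 = 3
b + (b ⇒ a) = 1 + 3 = 3
((b + c) ⇒ a) ⇒ (b + (b ⇒ a)) = 2 ⇒ 3 = 3
c ⇒ a = 3 ⇒ 2 = 2
b ⇒ (c ⇒ a) = 1 ⇒ 2 = 3
(((b + c) ⇒ a) ⇒ (b + (b ⇒ a))) ⇒ (b ⇒ (c ⇒ a)) = 3 ⇒ 3 = 3
¬((((b + c) ⇒ a) ⇒ (b + (b ⇒ a))) ⇒ (b ⇒ (c ⇒ a))) = ¬3 = 0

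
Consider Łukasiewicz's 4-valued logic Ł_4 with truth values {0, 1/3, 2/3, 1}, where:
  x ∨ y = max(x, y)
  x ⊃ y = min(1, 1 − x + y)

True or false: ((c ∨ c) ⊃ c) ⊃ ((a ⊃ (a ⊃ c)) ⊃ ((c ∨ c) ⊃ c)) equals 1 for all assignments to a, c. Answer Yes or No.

a = 0, c = 0 ↦ 1
a = 0, c = 1/3 ↦ 1
a = 0, c = 2/3 ↦ 1
a = 0, c = 1 ↦ 1
a = 1/3, c = 0 ↦ 1
a = 1/3, c = 1/3 ↦ 1
a = 1/3, c = 2/3 ↦ 1
a = 1/3, c = 1 ↦ 1
a = 2/3, c = 0 ↦ 1
a = 2/3, c = 1/3 ↦ 1
a = 2/3, c = 2/3 ↦ 1
a = 2/3, c = 1 ↦ 1
a = 1, c = 0 ↦ 1
a = 1, c = 1/3 ↦ 1
a = 1, c = 2/3 ↦ 1
a = 1, c = 1 ↦ 1
Every assignment gives a value ≥ 1.

Yes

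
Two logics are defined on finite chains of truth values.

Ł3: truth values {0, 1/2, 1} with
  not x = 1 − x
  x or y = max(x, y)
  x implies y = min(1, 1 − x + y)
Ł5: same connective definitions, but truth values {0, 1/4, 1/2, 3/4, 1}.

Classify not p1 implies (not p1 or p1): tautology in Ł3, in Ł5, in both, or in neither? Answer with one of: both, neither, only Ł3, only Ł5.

both

In Ł3: every assignment gives 1 — tautology.
In Ł5: every assignment gives 1 — tautology.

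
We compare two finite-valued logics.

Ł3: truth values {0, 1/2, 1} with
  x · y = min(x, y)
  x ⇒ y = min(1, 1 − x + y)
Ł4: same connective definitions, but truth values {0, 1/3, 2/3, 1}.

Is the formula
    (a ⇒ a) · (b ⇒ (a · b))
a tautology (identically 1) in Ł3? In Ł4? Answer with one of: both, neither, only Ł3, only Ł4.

neither

In Ł3: at a = 0, b = 1/2 the value is 1/2 — not a tautology.
In Ł4: at a = 0, b = 1/3 the value is 2/3 — not a tautology.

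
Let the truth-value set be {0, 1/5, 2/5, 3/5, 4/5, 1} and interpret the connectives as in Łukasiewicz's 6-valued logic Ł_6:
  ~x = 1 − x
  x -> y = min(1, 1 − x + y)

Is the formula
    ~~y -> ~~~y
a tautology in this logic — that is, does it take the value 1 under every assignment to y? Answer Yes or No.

Counterexample: take y = 3/5.
~y = ~3/5 = 2/5
~~y = ~2/5 = 3/5
~~y = ~2/5 = 3/5
~~~y = ~3/5 = 2/5
~~y -> ~~~y = 3/5 -> 2/5 = 4/5
This gives 4/5 ≠ 1.

No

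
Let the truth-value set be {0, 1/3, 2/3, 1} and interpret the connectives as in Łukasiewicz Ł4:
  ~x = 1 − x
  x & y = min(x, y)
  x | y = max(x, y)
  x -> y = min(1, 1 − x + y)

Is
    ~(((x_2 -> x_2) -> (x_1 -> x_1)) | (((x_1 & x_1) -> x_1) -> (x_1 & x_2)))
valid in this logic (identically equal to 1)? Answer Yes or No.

No

Counterexample: take x_1 = 0, x_2 = 0.
x_2 -> x_2 = 0 -> 0 = 1
x_1 -> x_1 = 0 -> 0 = 1
(x_2 -> x_2) -> (x_1 -> x_1) = 1 -> 1 = 1
x_1 & x_1 = 0 & 0 = 0
(x_1 & x_1) -> x_1 = 0 -> 0 = 1
x_1 & x_2 = 0 & 0 = 0
((x_1 & x_1) -> x_1) -> (x_1 & x_2) = 1 -> 0 = 0
((x_2 -> x_2) -> (x_1 -> x_1)) | (((x_1 & x_1) -> x_1) -> (x_1 & x_2)) = 1 | 0 = 1
~(((x_2 -> x_2) -> (x_1 -> x_1)) | (((x_1 & x_1) -> x_1) -> (x_1 & x_2))) = ~1 = 0
This gives 0 ≠ 1.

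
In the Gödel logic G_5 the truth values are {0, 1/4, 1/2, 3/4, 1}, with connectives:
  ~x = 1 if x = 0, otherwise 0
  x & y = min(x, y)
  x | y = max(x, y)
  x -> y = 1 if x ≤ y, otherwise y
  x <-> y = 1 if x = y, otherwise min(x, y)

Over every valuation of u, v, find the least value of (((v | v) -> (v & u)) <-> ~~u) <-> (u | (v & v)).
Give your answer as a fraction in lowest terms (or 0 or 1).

Take u = 0, v = 1/4:
v | v = 1/4 | 1/4 = 1/4
v & u = 1/4 & 0 = 0
(v | v) -> (v & u) = 1/4 -> 0 = 0
~u = ~0 = 1
~~u = ~1 = 0
((v | v) -> (v & u)) <-> ~~u = 0 <-> 0 = 1
v & v = 1/4 & 1/4 = 1/4
u | (v & v) = 0 | 1/4 = 1/4
(((v | v) -> (v & u)) <-> ~~u) <-> (u | (v & v)) = 1 <-> 1/4 = 1/4
No assignment yields a value below 1/4, so this is the minimum.

1/4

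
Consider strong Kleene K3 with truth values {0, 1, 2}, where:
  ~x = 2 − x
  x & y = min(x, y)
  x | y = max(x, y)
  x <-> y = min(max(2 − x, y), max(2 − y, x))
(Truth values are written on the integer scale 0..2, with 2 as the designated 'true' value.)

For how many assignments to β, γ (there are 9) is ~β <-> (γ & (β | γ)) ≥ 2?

2

β = 0, γ = 0 ↦ 0  <
β = 0, γ = 1 ↦ 1  <
β = 0, γ = 2 ↦ 2  ≥
β = 1, γ = 0 ↦ 1  <
β = 1, γ = 1 ↦ 1  <
β = 1, γ = 2 ↦ 1  <
β = 2, γ = 0 ↦ 2  ≥
β = 2, γ = 1 ↦ 1  <
β = 2, γ = 2 ↦ 0  <
So 2 of the 9 assignments meet the threshold.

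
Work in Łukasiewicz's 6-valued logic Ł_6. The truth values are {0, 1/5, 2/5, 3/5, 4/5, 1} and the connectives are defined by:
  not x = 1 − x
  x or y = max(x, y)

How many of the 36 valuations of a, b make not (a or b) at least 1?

value 1: 1 assignment (counts)
value 4/5: 3 assignments
value 3/5: 5 assignments
value 2/5: 7 assignments
value 1/5: 9 assignments
value 0: 11 assignments
So 1 of the 36 assignments meets the threshold.

1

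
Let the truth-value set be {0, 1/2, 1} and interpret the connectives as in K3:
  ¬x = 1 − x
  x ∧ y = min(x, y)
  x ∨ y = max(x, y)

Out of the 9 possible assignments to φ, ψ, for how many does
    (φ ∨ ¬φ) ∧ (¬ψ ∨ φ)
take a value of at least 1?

φ = 0, ψ = 0 ↦ 1  ≥
φ = 0, ψ = 1/2 ↦ 1/2  <
φ = 0, ψ = 1 ↦ 0  <
φ = 1/2, ψ = 0 ↦ 1/2  <
φ = 1/2, ψ = 1/2 ↦ 1/2  <
φ = 1/2, ψ = 1 ↦ 1/2  <
φ = 1, ψ = 0 ↦ 1  ≥
φ = 1, ψ = 1/2 ↦ 1  ≥
φ = 1, ψ = 1 ↦ 1  ≥
So 4 of the 9 assignments meet the threshold.

4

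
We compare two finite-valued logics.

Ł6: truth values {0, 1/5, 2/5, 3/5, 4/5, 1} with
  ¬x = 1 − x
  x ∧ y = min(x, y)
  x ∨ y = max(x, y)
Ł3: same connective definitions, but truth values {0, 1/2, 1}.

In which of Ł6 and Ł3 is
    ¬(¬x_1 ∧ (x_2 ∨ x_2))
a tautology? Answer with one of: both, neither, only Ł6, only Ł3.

In Ł6: at x_1 = 0, x_2 = 1/5 the value is 4/5 — not a tautology.
In Ł3: at x_1 = 0, x_2 = 1/2 the value is 1/2 — not a tautology.

neither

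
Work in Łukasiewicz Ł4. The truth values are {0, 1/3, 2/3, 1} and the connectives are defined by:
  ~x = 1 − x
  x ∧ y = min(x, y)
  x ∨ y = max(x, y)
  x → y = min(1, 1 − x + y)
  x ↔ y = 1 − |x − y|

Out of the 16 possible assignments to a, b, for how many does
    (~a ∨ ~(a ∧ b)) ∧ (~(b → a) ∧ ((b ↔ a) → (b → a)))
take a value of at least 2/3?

a = 0, b = 0 ↦ 0  <
a = 0, b = 1/3 ↦ 1/3  <
a = 0, b = 2/3 ↦ 2/3  ≥
a = 0, b = 1 ↦ 1  ≥
a = 1/3, b = 0 ↦ 0  <
a = 1/3, b = 1/3 ↦ 0  <
a = 1/3, b = 2/3 ↦ 1/3  <
a = 1/3, b = 1 ↦ 2/3  ≥
a = 2/3, b = 0 ↦ 0  <
a = 2/3, b = 1/3 ↦ 0  <
a = 2/3, b = 2/3 ↦ 0  <
a = 2/3, b = 1 ↦ 1/3  <
a = 1, b = 0 ↦ 0  <
a = 1, b = 1/3 ↦ 0  <
a = 1, b = 2/3 ↦ 0  <
a = 1, b = 1 ↦ 0  <
So 3 of the 16 assignments meet the threshold.

3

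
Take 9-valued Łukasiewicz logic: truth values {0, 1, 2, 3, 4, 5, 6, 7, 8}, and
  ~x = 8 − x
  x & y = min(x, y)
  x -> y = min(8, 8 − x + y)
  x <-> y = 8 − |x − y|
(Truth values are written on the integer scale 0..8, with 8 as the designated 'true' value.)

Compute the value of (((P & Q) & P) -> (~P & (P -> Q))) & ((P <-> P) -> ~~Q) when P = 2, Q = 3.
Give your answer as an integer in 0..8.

3

P & Q = 2 & 3 = 2
(P & Q) & P = 2 & 2 = 2
~P = ~2 = 6
P -> Q = 2 -> 3 = 8
~P & (P -> Q) = 6 & 8 = 6
((P & Q) & P) -> (~P & (P -> Q)) = 2 -> 6 = 8
P <-> P = 2 <-> 2 = 8
~Q = ~3 = 5
~~Q = ~5 = 3
(P <-> P) -> ~~Q = 8 -> 3 = 3
(((P & Q) & P) -> (~P & (P -> Q))) & ((P <-> P) -> ~~Q) = 8 & 3 = 3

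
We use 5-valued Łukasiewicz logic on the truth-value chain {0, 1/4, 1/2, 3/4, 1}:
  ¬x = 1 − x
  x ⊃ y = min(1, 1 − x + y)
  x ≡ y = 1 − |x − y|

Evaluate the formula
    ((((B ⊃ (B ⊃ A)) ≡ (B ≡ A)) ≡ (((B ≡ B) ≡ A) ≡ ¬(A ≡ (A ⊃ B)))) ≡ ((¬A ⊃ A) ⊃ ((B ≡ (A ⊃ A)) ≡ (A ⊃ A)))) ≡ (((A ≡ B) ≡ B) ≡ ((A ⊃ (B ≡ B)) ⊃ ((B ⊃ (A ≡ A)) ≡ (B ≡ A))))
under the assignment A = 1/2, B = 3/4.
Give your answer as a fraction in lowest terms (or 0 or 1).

B ⊃ A = 3/4 ⊃ 1/2 = 3/4
B ⊃ (B ⊃ A) = 3/4 ⊃ 3/4 = 1
B ≡ A = 3/4 ≡ 1/2 = 3/4
(B ⊃ (B ⊃ A)) ≡ (B ≡ A) = 1 ≡ 3/4 = 3/4
B ≡ B = 3/4 ≡ 3/4 = 1
(B ≡ B) ≡ A = 1 ≡ 1/2 = 1/2
A ⊃ B = 1/2 ⊃ 3/4 = 1
A ≡ (A ⊃ B) = 1/2 ≡ 1 = 1/2
¬(A ≡ (A ⊃ B)) = ¬1/2 = 1/2
((B ≡ B) ≡ A) ≡ ¬(A ≡ (A ⊃ B)) = 1/2 ≡ 1/2 = 1
((B ⊃ (B ⊃ A)) ≡ (B ≡ A)) ≡ (((B ≡ B) ≡ A) ≡ ¬(A ≡ (A ⊃ B))) = 3/4 ≡ 1 = 3/4
¬A = ¬1/2 = 1/2
¬A ⊃ A = 1/2 ⊃ 1/2 = 1
A ⊃ A = 1/2 ⊃ 1/2 = 1
B ≡ (A ⊃ A) = 3/4 ≡ 1 = 3/4
A ⊃ A = 1/2 ⊃ 1/2 = 1
(B ≡ (A ⊃ A)) ≡ (A ⊃ A) = 3/4 ≡ 1 = 3/4
(¬A ⊃ A) ⊃ ((B ≡ (A ⊃ A)) ≡ (A ⊃ A)) = 1 ⊃ 3/4 = 3/4
(((B ⊃ (B ⊃ A)) ≡ (B ≡ A)) ≡ (((B ≡ B) ≡ A) ≡ ¬(A ≡ (A ⊃ B)))) ≡ ((¬A ⊃ A) ⊃ ((B ≡ (A ⊃ A)) ≡ (A ⊃ A))) = 3/4 ≡ 3/4 = 1
A ≡ B = 1/2 ≡ 3/4 = 3/4
(A ≡ B) ≡ B = 3/4 ≡ 3/4 = 1
B ≡ B = 3/4 ≡ 3/4 = 1
A ⊃ (B ≡ B) = 1/2 ⊃ 1 = 1
A ≡ A = 1/2 ≡ 1/2 = 1
B ⊃ (A ≡ A) = 3/4 ⊃ 1 = 1
B ≡ A = 3/4 ≡ 1/2 = 3/4
(B ⊃ (A ≡ A)) ≡ (B ≡ A) = 1 ≡ 3/4 = 3/4
(A ⊃ (B ≡ B)) ⊃ ((B ⊃ (A ≡ A)) ≡ (B ≡ A)) = 1 ⊃ 3/4 = 3/4
((A ≡ B) ≡ B) ≡ ((A ⊃ (B ≡ B)) ⊃ ((B ⊃ (A ≡ A)) ≡ (B ≡ A))) = 1 ≡ 3/4 = 3/4
((((B ⊃ (B ⊃ A)) ≡ (B ≡ A)) ≡ (((B ≡ B) ≡ A) ≡ ¬(A ≡ (A ⊃ B)))) ≡ ((¬A ⊃ A) ⊃ ((B ≡ (A ⊃ A)) ≡ (A ⊃ A)))) ≡ (((A ≡ B) ≡ B) ≡ ((A ⊃ (B ≡ B)) ⊃ ((B ⊃ (A ≡ A)) ≡ (B ≡ A)))) = 1 ≡ 3/4 = 3/4

3/4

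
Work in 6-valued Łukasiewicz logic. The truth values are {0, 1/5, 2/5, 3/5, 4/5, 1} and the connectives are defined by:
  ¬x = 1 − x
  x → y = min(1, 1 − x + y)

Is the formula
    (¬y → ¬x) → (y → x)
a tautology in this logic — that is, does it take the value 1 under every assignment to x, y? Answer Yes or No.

Counterexample: take x = 0, y = 1/5.
¬y = ¬1/5 = 4/5
¬x = ¬0 = 1
¬y → ¬x = 4/5 → 1 = 1
y → x = 1/5 → 0 = 4/5
(¬y → ¬x) → (y → x) = 1 → 4/5 = 4/5
This gives 4/5 ≠ 1.

No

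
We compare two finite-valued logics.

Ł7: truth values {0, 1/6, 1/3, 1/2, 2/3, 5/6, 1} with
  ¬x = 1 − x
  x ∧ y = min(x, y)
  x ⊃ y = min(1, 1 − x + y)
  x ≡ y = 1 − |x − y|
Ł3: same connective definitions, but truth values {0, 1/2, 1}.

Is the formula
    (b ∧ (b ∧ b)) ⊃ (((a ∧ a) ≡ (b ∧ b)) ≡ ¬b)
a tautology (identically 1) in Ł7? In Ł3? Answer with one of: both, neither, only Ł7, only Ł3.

neither

In Ł7: at a = 1/6, b = 1 the value is 5/6 — not a tautology.
In Ł3: at a = 1/2, b = 1 the value is 1/2 — not a tautology.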